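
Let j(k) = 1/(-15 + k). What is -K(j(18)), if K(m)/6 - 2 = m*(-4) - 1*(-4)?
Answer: -28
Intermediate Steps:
K(m) = 36 - 24*m (K(m) = 12 + 6*(m*(-4) - 1*(-4)) = 12 + 6*(-4*m + 4) = 12 + 6*(4 - 4*m) = 12 + (24 - 24*m) = 36 - 24*m)
-K(j(18)) = -(36 - 24/(-15 + 18)) = -(36 - 24/3) = -(36 - 24*1/3) = -(36 - 8) = -1*28 = -28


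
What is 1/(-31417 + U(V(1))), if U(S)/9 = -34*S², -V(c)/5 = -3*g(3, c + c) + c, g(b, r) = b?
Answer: -1/521017 ≈ -1.9193e-6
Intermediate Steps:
V(c) = 45 - 5*c (V(c) = -5*(-3*3 + c) = -5*(-9 + c) = 45 - 5*c)
U(S) = -306*S² (U(S) = 9*(-34*S²) = -306*S²)
1/(-31417 + U(V(1))) = 1/(-31417 - 306*(45 - 5*1)²) = 1/(-31417 - 306*(45 - 5)²) = 1/(-31417 - 306*40²) = 1/(-31417 - 306*1600) = 1/(-31417 - 489600) = 1/(-521017) = -1/521017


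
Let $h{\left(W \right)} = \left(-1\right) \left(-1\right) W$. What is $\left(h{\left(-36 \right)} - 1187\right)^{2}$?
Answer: $1495729$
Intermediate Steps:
$h{\left(W \right)} = W$ ($h{\left(W \right)} = 1 W = W$)
$\left(h{\left(-36 \right)} - 1187\right)^{2} = \left(-36 - 1187\right)^{2} = \left(-1223\right)^{2} = 1495729$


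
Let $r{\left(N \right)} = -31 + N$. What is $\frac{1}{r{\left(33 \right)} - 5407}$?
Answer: $- \frac{1}{5405} \approx -0.00018501$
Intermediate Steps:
$\frac{1}{r{\left(33 \right)} - 5407} = \frac{1}{\left(-31 + 33\right) - 5407} = \frac{1}{2 - 5407} = \frac{1}{-5405} = - \frac{1}{5405}$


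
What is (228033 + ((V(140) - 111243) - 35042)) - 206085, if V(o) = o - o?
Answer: -124337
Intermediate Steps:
V(o) = 0
(228033 + ((V(140) - 111243) - 35042)) - 206085 = (228033 + ((0 - 111243) - 35042)) - 206085 = (228033 + (-111243 - 35042)) - 206085 = (228033 - 146285) - 206085 = 81748 - 206085 = -124337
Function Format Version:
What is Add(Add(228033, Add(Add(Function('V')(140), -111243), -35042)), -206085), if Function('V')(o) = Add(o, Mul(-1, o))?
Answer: -124337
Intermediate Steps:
Function('V')(o) = 0
Add(Add(228033, Add(Add(Function('V')(140), -111243), -35042)), -206085) = Add(Add(228033, Add(Add(0, -111243), -35042)), -206085) = Add(Add(228033, Add(-111243, -35042)), -206085) = Add(Add(228033, -146285), -206085) = Add(81748, -206085) = -124337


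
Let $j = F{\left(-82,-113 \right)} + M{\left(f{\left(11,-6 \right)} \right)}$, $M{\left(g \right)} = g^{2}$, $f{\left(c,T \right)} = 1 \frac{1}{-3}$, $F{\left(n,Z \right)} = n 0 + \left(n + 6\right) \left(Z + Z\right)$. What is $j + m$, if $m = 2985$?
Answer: $\frac{181450}{9} \approx 20161.0$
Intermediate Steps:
$F{\left(n,Z \right)} = 2 Z \left(6 + n\right)$ ($F{\left(n,Z \right)} = 0 + \left(6 + n\right) 2 Z = 0 + 2 Z \left(6 + n\right) = 2 Z \left(6 + n\right)$)
$f{\left(c,T \right)} = - \frac{1}{3}$ ($f{\left(c,T \right)} = 1 \left(- \frac{1}{3}\right) = - \frac{1}{3}$)
$j = \frac{154585}{9}$ ($j = 2 \left(-113\right) \left(6 - 82\right) + \left(- \frac{1}{3}\right)^{2} = 2 \left(-113\right) \left(-76\right) + \frac{1}{9} = 17176 + \frac{1}{9} = \frac{154585}{9} \approx 17176.0$)
$j + m = \frac{154585}{9} + 2985 = \frac{181450}{9}$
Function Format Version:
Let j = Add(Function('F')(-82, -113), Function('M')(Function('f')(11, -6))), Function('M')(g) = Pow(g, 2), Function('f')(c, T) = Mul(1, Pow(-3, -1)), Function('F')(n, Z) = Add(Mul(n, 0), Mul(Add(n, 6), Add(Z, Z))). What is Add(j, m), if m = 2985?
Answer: Rational(181450, 9) ≈ 20161.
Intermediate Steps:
Function('F')(n, Z) = Mul(2, Z, Add(6, n)) (Function('F')(n, Z) = Add(0, Mul(Add(6, n), Mul(2, Z))) = Add(0, Mul(2, Z, Add(6, n))) = Mul(2, Z, Add(6, n)))
Function('f')(c, T) = Rational(-1, 3) (Function('f')(c, T) = Mul(1, Rational(-1, 3)) = Rational(-1, 3))
j = Rational(154585, 9) (j = Add(Mul(2, -113, Add(6, -82)), Pow(Rational(-1, 3), 2)) = Add(Mul(2, -113, -76), Rational(1, 9)) = Add(17176, Rational(1, 9)) = Rational(154585, 9) ≈ 17176.)
Add(j, m) = Add(Rational(154585, 9), 2985) = Rational(181450, 9)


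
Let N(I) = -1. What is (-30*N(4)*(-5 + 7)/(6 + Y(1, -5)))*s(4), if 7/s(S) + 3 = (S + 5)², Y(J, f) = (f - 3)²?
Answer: 1/13 ≈ 0.076923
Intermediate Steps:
Y(J, f) = (-3 + f)²
s(S) = 7/(-3 + (5 + S)²) (s(S) = 7/(-3 + (S + 5)²) = 7/(-3 + (5 + S)²))
(-30*N(4)*(-5 + 7)/(6 + Y(1, -5)))*s(4) = (-(-30)*(-5 + 7)/(6 + (-3 - 5)²))*(7/(-3 + (5 + 4)²)) = (-(-30)*2/(6 + (-8)²))*(7/(-3 + 9²)) = (-(-30)*2/(6 + 64))*(7/(-3 + 81)) = (-(-30)*2/70)*(7/78) = (-(-30)*2*(1/70))*(7*(1/78)) = -(-30)/35*(7/78) = -30*(-1/35)*(7/78) = (6/7)*(7/78) = 1/13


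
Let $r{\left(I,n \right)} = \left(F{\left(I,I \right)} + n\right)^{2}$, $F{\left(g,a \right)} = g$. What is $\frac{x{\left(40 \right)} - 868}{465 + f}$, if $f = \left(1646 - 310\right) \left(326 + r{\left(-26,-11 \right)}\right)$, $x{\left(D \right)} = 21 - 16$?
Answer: $- \frac{863}{2264985} \approx -0.00038102$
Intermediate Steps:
$x{\left(D \right)} = 5$
$r{\left(I,n \right)} = \left(I + n\right)^{2}$
$f = 2264520$ ($f = \left(1646 - 310\right) \left(326 + \left(-26 - 11\right)^{2}\right) = 1336 \left(326 + \left(-37\right)^{2}\right) = 1336 \left(326 + 1369\right) = 1336 \cdot 1695 = 2264520$)
$\frac{x{\left(40 \right)} - 868}{465 + f} = \frac{5 - 868}{465 + 2264520} = - \frac{863}{2264985}$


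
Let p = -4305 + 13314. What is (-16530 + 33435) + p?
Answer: 25914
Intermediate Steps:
p = 9009
(-16530 + 33435) + p = (-16530 + 33435) + 9009 = 16905 + 9009 = 25914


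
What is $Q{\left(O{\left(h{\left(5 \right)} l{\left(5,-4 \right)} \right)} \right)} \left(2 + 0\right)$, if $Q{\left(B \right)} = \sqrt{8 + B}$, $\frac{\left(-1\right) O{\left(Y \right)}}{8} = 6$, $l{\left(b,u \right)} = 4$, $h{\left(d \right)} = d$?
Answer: $4 i \sqrt{10} \approx 12.649 i$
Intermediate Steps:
$O{\left(Y \right)} = -48$ ($O{\left(Y \right)} = \left(-8\right) 6 = -48$)
$Q{\left(O{\left(h{\left(5 \right)} l{\left(5,-4 \right)} \right)} \right)} \left(2 + 0\right) = \sqrt{8 - 48} \left(2 + 0\right) = \sqrt{-40} \cdot 2 = 2 i \sqrt{10} \cdot 2 = 4 i \sqrt{10}$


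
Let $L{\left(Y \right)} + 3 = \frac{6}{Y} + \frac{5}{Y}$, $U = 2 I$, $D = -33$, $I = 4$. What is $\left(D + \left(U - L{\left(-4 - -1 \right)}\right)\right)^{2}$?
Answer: $\frac{3025}{9} \approx 336.11$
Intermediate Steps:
$U = 8$ ($U = 2 \cdot 4 = 8$)
$L{\left(Y \right)} = -3 + \frac{11}{Y}$ ($L{\left(Y \right)} = -3 + \left(\frac{6}{Y} + \frac{5}{Y}\right) = -3 + \frac{11}{Y}$)
$\left(D + \left(U - L{\left(-4 - -1 \right)}\right)\right)^{2} = \left(-33 + \left(8 - \left(-3 + \frac{11}{-4 - -1}\right)\right)\right)^{2} = \left(-33 + \left(8 - \left(-3 + \frac{11}{-4 + 1}\right)\right)\right)^{2} = \left(-33 + \left(8 - \left(-3 + \frac{11}{-3}\right)\right)\right)^{2} = \left(-33 + \left(8 - \left(-3 + 11 \left(- \frac{1}{3}\right)\right)\right)\right)^{2} = \left(-33 + \left(8 - \left(-3 - \frac{11}{3}\right)\right)\right)^{2} = \left(-33 + \left(8 - - \frac{20}{3}\right)\right)^{2} = \left(-33 + \left(8 + \frac{20}{3}\right)\right)^{2} = \left(-33 + \frac{44}{3}\right)^{2} = \left(- \frac{55}{3}\right)^{2} = \frac{3025}{9}$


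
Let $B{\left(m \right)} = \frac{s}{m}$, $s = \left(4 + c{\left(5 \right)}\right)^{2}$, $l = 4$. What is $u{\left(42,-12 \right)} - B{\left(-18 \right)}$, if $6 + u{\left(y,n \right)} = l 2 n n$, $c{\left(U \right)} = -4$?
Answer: $1146$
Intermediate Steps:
$u{\left(y,n \right)} = -6 + 8 n^{2}$ ($u{\left(y,n \right)} = -6 + 4 \cdot 2 n n = -6 + 8 n n = -6 + 8 n^{2}$)
$s = 0$ ($s = \left(4 - 4\right)^{2} = 0^{2} = 0$)
$B{\left(m \right)} = 0$ ($B{\left(m \right)} = \frac{0}{m} = 0$)
$u{\left(42,-12 \right)} - B{\left(-18 \right)} = \left(-6 + 8 \left(-12\right)^{2}\right) - 0 = \left(-6 + 8 \cdot 144\right) + 0 = \left(-6 + 1152\right) + 0 = 1146 + 0 = 1146$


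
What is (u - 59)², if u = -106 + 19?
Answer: 21316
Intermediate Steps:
u = -87
(u - 59)² = (-87 - 59)² = (-146)² = 21316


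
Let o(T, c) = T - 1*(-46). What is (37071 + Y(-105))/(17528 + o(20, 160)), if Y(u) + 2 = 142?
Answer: 37211/17594 ≈ 2.1150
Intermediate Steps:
Y(u) = 140 (Y(u) = -2 + 142 = 140)
o(T, c) = 46 + T (o(T, c) = T + 46 = 46 + T)
(37071 + Y(-105))/(17528 + o(20, 160)) = (37071 + 140)/(17528 + (46 + 20)) = 37211/(17528 + 66) = 37211/17594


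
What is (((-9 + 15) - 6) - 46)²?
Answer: 2116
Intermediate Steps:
(((-9 + 15) - 6) - 46)² = ((6 - 6) - 46)² = (0 - 46)² = (-46)² = 2116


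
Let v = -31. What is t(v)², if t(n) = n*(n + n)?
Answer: 3694084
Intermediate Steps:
t(n) = 2*n² (t(n) = n*(2*n) = 2*n²)
t(v)² = (2*(-31)²)² = (2*961)² = 1922² = 3694084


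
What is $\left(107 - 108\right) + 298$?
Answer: $297$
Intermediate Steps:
$\left(107 - 108\right) + 298 = -1 + 298 = 297$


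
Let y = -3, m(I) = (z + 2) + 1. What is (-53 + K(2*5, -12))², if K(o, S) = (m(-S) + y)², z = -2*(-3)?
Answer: 289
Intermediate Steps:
z = 6
m(I) = 9 (m(I) = (6 + 2) + 1 = 8 + 1 = 9)
K(o, S) = 36 (K(o, S) = (9 - 3)² = 6² = 36)
(-53 + K(2*5, -12))² = (-53 + 36)² = (-17)² = 289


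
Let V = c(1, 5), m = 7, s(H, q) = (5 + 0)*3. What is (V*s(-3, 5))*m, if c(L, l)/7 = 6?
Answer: 4410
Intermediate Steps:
s(H, q) = 15 (s(H, q) = 5*3 = 15)
c(L, l) = 42 (c(L, l) = 7*6 = 42)
V = 42
(V*s(-3, 5))*m = (42*15)*7 = 630*7 = 4410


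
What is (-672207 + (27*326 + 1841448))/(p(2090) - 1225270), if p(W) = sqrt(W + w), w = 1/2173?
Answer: -3136553282383530/3262295718370129 - 3534129*sqrt(1096537087)/3262295718370129 ≈ -0.96149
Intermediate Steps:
w = 1/2173 ≈ 0.00046019
p(W) = sqrt(1/2173 + W) (p(W) = sqrt(W + 1/2173) = sqrt(1/2173 + W))
(-672207 + (27*326 + 1841448))/(p(2090) - 1225270) = (-672207 + (27*326 + 1841448))/(sqrt(2173 + 4721929*2090)/2173 - 1225270) = (-672207 + (8802 + 1841448))/(sqrt(2173 + 9868831610)/2173 - 1225270) = (-672207 + 1850250)/(sqrt(9868833783)/2173 - 1225270) = 1178043/((3*sqrt(1096537087))/2173 - 1225270) = 1178043/(3*sqrt(1096537087)/2173 - 1225270) = 1178043/(-1225270 + 3*sqrt(1096537087)/2173)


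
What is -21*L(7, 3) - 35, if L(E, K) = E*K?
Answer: -476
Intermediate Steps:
-21*L(7, 3) - 35 = -147*3 - 35 = -21*21 - 35 = -441 - 35 = -476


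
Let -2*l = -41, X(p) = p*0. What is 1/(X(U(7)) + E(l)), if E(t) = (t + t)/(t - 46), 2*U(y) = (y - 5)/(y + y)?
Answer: -51/82 ≈ -0.62195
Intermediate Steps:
U(y) = (-5 + y)/(4*y) (U(y) = ((y - 5)/(y + y))/2 = ((-5 + y)/((2*y)))/2 = ((-5 + y)*(1/(2*y)))/2 = ((-5 + y)/(2*y))/2 = (-5 + y)/(4*y))
X(p) = 0
l = 41/2 (l = -½*(-41) = 41/2 ≈ 20.500)
E(t) = 2*t/(-46 + t) (E(t) = (2*t)/(-46 + t) = 2*t/(-46 + t))
1/(X(U(7)) + E(l)) = 1/(0 + 2*(41/2)/(-46 + 41/2)) = 1/(0 + 2*(41/2)/(-51/2)) = 1/(0 + 2*(41/2)*(-2/51)) = 1/(0 - 82/51) = 1/(-82/51) = -51/82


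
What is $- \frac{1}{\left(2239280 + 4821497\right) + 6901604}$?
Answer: $- \frac{1}{13962381} \approx -7.1621 \cdot 10^{-8}$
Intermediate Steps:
$- \frac{1}{\left(2239280 + 4821497\right) + 6901604} = - \frac{1}{7060777 + 6901604} = - \frac{1}{13962381}$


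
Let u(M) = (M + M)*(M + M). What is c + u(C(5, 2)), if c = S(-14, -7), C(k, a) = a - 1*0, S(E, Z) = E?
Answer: 2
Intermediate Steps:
C(k, a) = a (C(k, a) = a + 0 = a)
c = -14
u(M) = 4*M² (u(M) = (2*M)*(2*M) = 4*M²)
c + u(C(5, 2)) = -14 + 4*2² = -14 + 4*4 = -14 + 16 = 2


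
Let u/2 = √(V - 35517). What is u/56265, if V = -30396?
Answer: 2*I*√65913/56265 ≈ 0.0091259*I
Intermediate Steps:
u = 2*I*√65913 (u = 2*√(-30396 - 35517) = 2*√(-65913) = 2*(I*√65913) = 2*I*√65913 ≈ 513.47*I)
u/56265 = (2*I*√65913)/56265 = (2*I*√65913)*(1/56265) = 2*I*√65913/56265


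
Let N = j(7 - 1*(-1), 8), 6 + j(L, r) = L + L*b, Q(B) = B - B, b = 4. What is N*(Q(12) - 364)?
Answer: -12376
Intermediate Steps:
Q(B) = 0
j(L, r) = -6 + 5*L (j(L, r) = -6 + (L + L*4) = -6 + (L + 4*L) = -6 + 5*L)
N = 34 (N = -6 + 5*(7 - 1*(-1)) = -6 + 5*(7 + 1) = -6 + 5*8 = -6 + 40 = 34)
N*(Q(12) - 364) = 34*(0 - 364) = 34*(-364) = -12376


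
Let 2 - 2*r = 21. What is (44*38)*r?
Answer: -15884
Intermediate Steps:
r = -19/2 (r = 1 - ½*21 = 1 - 21/2 = -19/2 ≈ -9.5000)
(44*38)*r = (44*38)*(-19/2) = 1672*(-19/2) = -15884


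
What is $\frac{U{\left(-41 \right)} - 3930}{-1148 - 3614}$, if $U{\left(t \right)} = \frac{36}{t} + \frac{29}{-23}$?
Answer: $\frac{3708007}{4490566} \approx 0.82573$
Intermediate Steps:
$U{\left(t \right)} = - \frac{29}{23} + \frac{36}{t}$ ($U{\left(t \right)} = \frac{36}{t} + 29 \left(- \frac{1}{23}\right) = \frac{36}{t} - \frac{29}{23} = - \frac{29}{23} + \frac{36}{t}$)
$\frac{U{\left(-41 \right)} - 3930}{-1148 - 3614} = \frac{\left(- \frac{29}{23} + \frac{36}{-41}\right) - 3930}{-1148 - 3614} = \frac{\left(- \frac{29}{23} + 36 \left(- \frac{1}{41}\right)\right) - 3930}{-4762} = \left(\left(- \frac{29}{23} - \frac{36}{41}\right) - 3930\right) \left(- \frac{1}{4762}\right) = \left(- \frac{2017}{943} - 3930\right) \left(- \frac{1}{4762}\right) = \left(- \frac{3708007}{943}\right) \left(- \frac{1}{4762}\right) = \frac{3708007}{4490566}$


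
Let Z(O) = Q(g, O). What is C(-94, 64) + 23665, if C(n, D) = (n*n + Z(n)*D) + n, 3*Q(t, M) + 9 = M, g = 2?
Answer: 90629/3 ≈ 30210.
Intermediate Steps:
Q(t, M) = -3 + M/3
Z(O) = -3 + O/3
C(n, D) = n + n² + D*(-3 + n/3) (C(n, D) = (n*n + (-3 + n/3)*D) + n = (n² + D*(-3 + n/3)) + n = n + n² + D*(-3 + n/3))
C(-94, 64) + 23665 = (-94 + (-94)² + (⅓)*64*(-9 - 94)) + 23665 = (-94 + 8836 + (⅓)*64*(-103)) + 23665 = (-94 + 8836 - 6592/3) + 23665 = 19634/3 + 23665 = 90629/3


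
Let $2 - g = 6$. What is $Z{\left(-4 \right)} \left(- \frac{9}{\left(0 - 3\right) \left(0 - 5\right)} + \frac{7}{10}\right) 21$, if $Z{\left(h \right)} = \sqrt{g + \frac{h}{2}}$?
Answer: $\frac{21 i \sqrt{6}}{10} \approx 5.1439 i$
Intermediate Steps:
$g = -4$ ($g = 2 - 6 = -4$)
$Z{\left(h \right)} = \sqrt{-4 + \frac{h}{2}}$
$Z{\left(-4 \right)} \left(- \frac{9}{\left(0 - 3\right) \left(0 - 5\right)} + \frac{7}{10}\right) 21 = \frac{\sqrt{-16 + 2 \left(-4\right)}}{2} \left(- \frac{9}{\left(0 - 3\right) \left(0 - 5\right)} + \frac{7}{10}\right) 21 = \frac{\sqrt{-16 - 8}}{2} \left(- \frac{9}{\left(-3\right) \left(-5\right)} + 7 \cdot \frac{1}{10}\right) 21 = \frac{\sqrt{-24}}{2} \left(- \frac{9}{15} + \frac{7}{10}\right) 21 = \frac{2 i \sqrt{6}}{2} \left(\left(-9\right) \frac{1}{15} + \frac{7}{10}\right) 21 = i \sqrt{6} \left(- \frac{3}{5} + \frac{7}{10}\right) 21 = i \sqrt{6} \cdot \frac{1}{10} \cdot 21 = \frac{i \sqrt{6}}{10} \cdot 21 = \frac{21 i \sqrt{6}}{10}$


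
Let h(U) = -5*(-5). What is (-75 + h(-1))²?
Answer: 2500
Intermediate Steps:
h(U) = 25
(-75 + h(-1))² = (-75 + 25)² = (-50)² = 2500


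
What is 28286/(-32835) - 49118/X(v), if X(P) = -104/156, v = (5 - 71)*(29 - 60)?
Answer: 2419156009/32835 ≈ 73676.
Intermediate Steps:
v = 2046 (v = -66*(-31) = 2046)
X(P) = -⅔ (X(P) = -104*1/156 = -⅔)
28286/(-32835) - 49118/X(v) = 28286/(-32835) - 49118/(-⅔) = 28286*(-1/32835) - 49118*(-3/2) = -28286/32835 + 73677 = 2419156009/32835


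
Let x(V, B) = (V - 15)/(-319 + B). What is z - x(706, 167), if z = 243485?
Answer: 37010411/152 ≈ 2.4349e+5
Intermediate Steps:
x(V, B) = (-15 + V)/(-319 + B)
z - x(706, 167) = 243485 - (-15 + 706)/(-319 + 167) = 243485 - 691/(-152) = 243485 - (-1)*691/152 = 243485 - 1*(-691/152) = 243485 + 691/152 = 37010411/152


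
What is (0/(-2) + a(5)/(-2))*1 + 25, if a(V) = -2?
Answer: 26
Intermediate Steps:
(0/(-2) + a(5)/(-2))*1 + 25 = (0/(-2) - 2/(-2))*1 + 25 = (0*(-1/2) - 2*(-1/2))*1 + 25 = (0 + 1)*1 + 25 = 1*1 + 25 = 1 + 25 = 26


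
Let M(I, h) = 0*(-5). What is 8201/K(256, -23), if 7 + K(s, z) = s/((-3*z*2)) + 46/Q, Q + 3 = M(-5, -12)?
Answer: -188623/471 ≈ -400.47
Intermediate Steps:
M(I, h) = 0
Q = -3 (Q = -3 + 0 = -3)
K(s, z) = -67/3 - s/(6*z) (K(s, z) = -7 + (s/((-3*z*2)) + 46/(-3)) = -7 + (s/((-6*z)) + 46*(-1/3)) = -7 + (s*(-1/(6*z)) - 46/3) = -7 + (-s/(6*z) - 46/3) = -7 + (-46/3 - s/(6*z)) = -67/3 - s/(6*z))
8201/K(256, -23) = 8201/(((1/6)*(-1*256 - 134*(-23))/(-23))) = 8201/(((1/6)*(-1/23)*(-256 + 3082))) = 8201/(((1/6)*(-1/23)*2826)) = 8201/(-471/23) = 8201*(-23/471) = -188623/471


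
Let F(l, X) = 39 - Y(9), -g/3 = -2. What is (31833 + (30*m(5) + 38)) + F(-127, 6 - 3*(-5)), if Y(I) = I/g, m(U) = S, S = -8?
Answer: 63337/2 ≈ 31669.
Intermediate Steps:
m(U) = -8
g = 6 (g = -3*(-2) = 6)
Y(I) = I/6
F(l, X) = 75/2 (F(l, X) = 39 - 9/6 = 39 - 1*3/2 = 39 - 3/2 = 75/2)
(31833 + (30*m(5) + 38)) + F(-127, 6 - 3*(-5)) = (31833 + (30*(-8) + 38)) + 75/2 = (31833 + (-240 + 38)) + 75/2 = (31833 - 202) + 75/2 = 31631 + 75/2 = 63337/2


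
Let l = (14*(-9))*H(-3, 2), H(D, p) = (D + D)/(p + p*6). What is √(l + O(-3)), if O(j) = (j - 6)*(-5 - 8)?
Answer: 3*√19 ≈ 13.077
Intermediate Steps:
O(j) = 78 - 13*j (O(j) = (-6 + j)*(-13) = 78 - 13*j)
H(D, p) = 2*D/(7*p) (H(D, p) = (2*D)/(p + 6*p) = (2*D)/((7*p)) = (2*D)*(1/(7*p)) = 2*D/(7*p))
l = 54 (l = (14*(-9))*((2/7)*(-3)/2) = -36*(-3)/2 = -126*(-3/7) = 54)
√(l + O(-3)) = √(54 + (78 - 13*(-3))) = √(54 + (78 + 39)) = √(54 + 117) = √171 = 3*√19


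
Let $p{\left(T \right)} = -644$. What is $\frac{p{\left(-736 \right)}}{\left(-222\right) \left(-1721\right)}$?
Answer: $- \frac{322}{191031} \approx -0.0016856$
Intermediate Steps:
$\frac{p{\left(-736 \right)}}{\left(-222\right) \left(-1721\right)} = - \frac{644}{\left(-222\right) \left(-1721\right)} = - \frac{644}{382062} = \left(-644\right) \frac{1}{382062} = - \frac{322}{191031}$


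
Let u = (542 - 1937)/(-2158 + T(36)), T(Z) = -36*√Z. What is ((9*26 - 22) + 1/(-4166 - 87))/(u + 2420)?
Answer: 61156614/698278805 ≈ 0.087582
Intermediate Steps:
u = 1395/2374 (u = (542 - 1937)/(-2158 - 36*√36) = -1395/(-2158 - 36*6) = -1395/(-2158 - 216) = -1395/(-2374) = -1395*(-1/2374) = 1395/2374 ≈ 0.58762)
((9*26 - 22) + 1/(-4166 - 87))/(u + 2420) = ((9*26 - 22) + 1/(-4166 - 87))/(1395/2374 + 2420) = ((234 - 22) + 1/(-4253))/(5746475/2374) = (212 - 1/4253)*(2374/5746475) = (901635/4253)*(2374/5746475) = 61156614/698278805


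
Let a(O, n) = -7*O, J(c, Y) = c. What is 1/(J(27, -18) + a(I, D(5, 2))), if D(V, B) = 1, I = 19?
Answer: -1/106 ≈ -0.0094340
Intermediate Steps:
1/(J(27, -18) + a(I, D(5, 2))) = 1/(27 - 7*19) = 1/(27 - 133) = 1/(-106) = -1/106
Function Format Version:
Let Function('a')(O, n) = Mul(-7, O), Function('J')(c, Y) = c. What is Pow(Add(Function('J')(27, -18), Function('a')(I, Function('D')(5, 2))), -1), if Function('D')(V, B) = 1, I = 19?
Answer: Rational(-1, 106) ≈ -0.0094340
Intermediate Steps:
Pow(Add(Function('J')(27, -18), Function('a')(I, Function('D')(5, 2))), -1) = Pow(Add(27, Mul(-7, 19)), -1) = Pow(Add(27, -133), -1) = Pow(-106, -1) = Rational(-1, 106)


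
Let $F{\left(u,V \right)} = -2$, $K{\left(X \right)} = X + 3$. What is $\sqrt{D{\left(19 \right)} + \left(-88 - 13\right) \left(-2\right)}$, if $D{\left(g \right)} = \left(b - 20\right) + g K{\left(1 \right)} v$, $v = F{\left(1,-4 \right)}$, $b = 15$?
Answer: $3 \sqrt{5} \approx 6.7082$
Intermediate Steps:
$K{\left(X \right)} = 3 + X$
$v = -2$
$D{\left(g \right)} = -5 - 8 g$ ($D{\left(g \right)} = \left(15 - 20\right) + g \left(3 + 1\right) \left(-2\right) = -5 + g 4 \left(-2\right) = -5 + 4 g \left(-2\right) = -5 - 8 g$)
$\sqrt{D{\left(19 \right)} + \left(-88 - 13\right) \left(-2\right)} = \sqrt{\left(-5 - 152\right) + \left(-88 - 13\right) \left(-2\right)} = \sqrt{\left(-5 - 152\right) - -202} = \sqrt{-157 + 202} = \sqrt{45} = 3 \sqrt{5}$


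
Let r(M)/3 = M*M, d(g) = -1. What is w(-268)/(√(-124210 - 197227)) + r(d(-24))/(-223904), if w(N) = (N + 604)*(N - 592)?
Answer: -3/223904 + 288960*I*√321437/321437 ≈ -1.3399e-5 + 509.67*I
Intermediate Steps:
r(M) = 3*M² (r(M) = 3*(M*M) = 3*M²)
w(N) = (-592 + N)*(604 + N) (w(N) = (604 + N)*(-592 + N) = (-592 + N)*(604 + N))
w(-268)/(√(-124210 - 197227)) + r(d(-24))/(-223904) = (-357568 + (-268)² + 12*(-268))/(√(-124210 - 197227)) + (3*(-1)²)/(-223904) = (-357568 + 71824 - 3216)/(√(-321437)) + (3*1)*(-1/223904) = -288960*(-I*√321437/321437) + 3*(-1/223904) = -(-288960)*I*√321437/321437 - 3/223904 = 288960*I*√321437/321437 - 3/223904 = -3/223904 + 288960*I*√321437/321437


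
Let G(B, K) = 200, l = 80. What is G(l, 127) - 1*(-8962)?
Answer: 9162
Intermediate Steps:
G(l, 127) - 1*(-8962) = 200 - 1*(-8962) = 200 + 8962 = 9162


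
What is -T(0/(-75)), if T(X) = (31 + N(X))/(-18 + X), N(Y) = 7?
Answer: 19/9 ≈ 2.1111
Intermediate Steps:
T(X) = 38/(-18 + X) (T(X) = (31 + 7)/(-18 + X) = 38/(-18 + X))
-T(0/(-75)) = -38/(-18 + 0/(-75)) = -38/(-18 + 0*(-1/75)) = -38/(-18 + 0) = -38/(-18) = -38*(-1)/18 = -1*(-19/9) = 19/9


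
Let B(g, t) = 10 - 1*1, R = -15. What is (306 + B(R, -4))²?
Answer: 99225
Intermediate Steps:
B(g, t) = 9 (B(g, t) = 10 - 1 = 9)
(306 + B(R, -4))² = (306 + 9)² = 315² = 99225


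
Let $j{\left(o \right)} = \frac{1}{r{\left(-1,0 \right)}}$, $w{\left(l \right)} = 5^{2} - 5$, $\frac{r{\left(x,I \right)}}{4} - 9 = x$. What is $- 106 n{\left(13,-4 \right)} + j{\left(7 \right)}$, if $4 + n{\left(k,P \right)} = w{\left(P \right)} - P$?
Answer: $- \frac{67839}{32} \approx -2120.0$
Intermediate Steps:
$r{\left(x,I \right)} = 36 + 4 x$
$w{\left(l \right)} = 20$ ($w{\left(l \right)} = 25 - 5 = 20$)
$j{\left(o \right)} = \frac{1}{32}$ ($j{\left(o \right)} = \frac{1}{36 + 4 \left(-1\right)} = \frac{1}{36 - 4} = \frac{1}{32}$)
$n{\left(k,P \right)} = 16 - P$ ($n{\left(k,P \right)} = -4 - \left(-20 + P\right) = 16 - P$)
$- 106 n{\left(13,-4 \right)} + j{\left(7 \right)} = - 106 \left(16 - -4\right) + \frac{1}{32} = - 106 \left(16 + 4\right) + \frac{1}{32} = \left(-106\right) 20 + \frac{1}{32} = -2120 + \frac{1}{32} = - \frac{67839}{32}$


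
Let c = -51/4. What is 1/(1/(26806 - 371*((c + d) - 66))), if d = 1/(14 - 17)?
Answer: 673751/12 ≈ 56146.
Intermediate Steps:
d = -⅓ (d = 1/(-3) = -⅓ ≈ -0.33333)
c = -51/4 (c = -51*¼ = -51/4 ≈ -12.750)
1/(1/(26806 - 371*((c + d) - 66))) = 1/(1/(26806 - 371*((-51/4 - ⅓) - 66))) = 1/(1/(26806 - 371*(-157/12 - 66))) = 1/(1/(26806 - 371*(-949/12))) = 1/(1/(26806 + 352079/12)) = 1/(1/(673751/12)) = 1/(12/673751) = 673751/12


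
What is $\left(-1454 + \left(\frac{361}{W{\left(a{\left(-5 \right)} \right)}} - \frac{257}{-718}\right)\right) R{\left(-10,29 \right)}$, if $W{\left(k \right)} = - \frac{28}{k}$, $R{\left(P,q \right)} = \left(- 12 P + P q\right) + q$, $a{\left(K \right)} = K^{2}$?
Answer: $\frac{2517129885}{10052} \approx 2.5041 \cdot 10^{5}$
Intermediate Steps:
$R{\left(P,q \right)} = q - 12 P + P q$
$\left(-1454 + \left(\frac{361}{W{\left(a{\left(-5 \right)} \right)}} - \frac{257}{-718}\right)\right) R{\left(-10,29 \right)} = \left(-1454 + \left(\frac{361}{\left(-28\right) \frac{1}{\left(-5\right)^{2}}} - \frac{257}{-718}\right)\right) \left(29 - -120 - 290\right) = \left(-1454 + \left(\frac{361}{\left(-28\right) \frac{1}{25}} - - \frac{257}{718}\right)\right) \left(29 + 120 - 290\right) = \left(-1454 + \left(\frac{361}{\left(-28\right) \frac{1}{25}} + \frac{257}{718}\right)\right) \left(-141\right) = \left(-1454 + \left(\frac{361}{- \frac{28}{25}} + \frac{257}{718}\right)\right) \left(-141\right) = \left(-1454 + \left(361 \left(- \frac{25}{28}\right) + \frac{257}{718}\right)\right) \left(-141\right) = \left(-1454 + \left(- \frac{9025}{28} + \frac{257}{718}\right)\right) \left(-141\right) = \left(-1454 - \frac{3236377}{10052}\right) \left(-141\right) = \left(- \frac{17851985}{10052}\right) \left(-141\right) = \frac{2517129885}{10052}$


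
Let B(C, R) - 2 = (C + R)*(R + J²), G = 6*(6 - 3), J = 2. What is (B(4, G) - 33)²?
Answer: 205209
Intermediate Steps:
G = 18 (G = 6*3 = 18)
B(C, R) = 2 + (4 + R)*(C + R) (B(C, R) = 2 + (C + R)*(R + 2²) = 2 + (C + R)*(R + 4) = 2 + (C + R)*(4 + R) = 2 + (4 + R)*(C + R))
(B(4, G) - 33)² = ((2 + 18² + 4*4 + 4*18 + 4*18) - 33)² = ((2 + 324 + 16 + 72 + 72) - 33)² = (486 - 33)² = 453² = 205209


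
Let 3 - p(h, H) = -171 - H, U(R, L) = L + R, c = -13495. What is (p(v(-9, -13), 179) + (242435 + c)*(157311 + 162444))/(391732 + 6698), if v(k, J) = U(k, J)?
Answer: 73204710053/398430 ≈ 1.8373e+5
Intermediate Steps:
v(k, J) = J + k
p(h, H) = 174 + H (p(h, H) = 3 - (-171 - H) = 3 + (171 + H) = 174 + H)
(p(v(-9, -13), 179) + (242435 + c)*(157311 + 162444))/(391732 + 6698) = ((174 + 179) + (242435 - 13495)*(157311 + 162444))/(391732 + 6698) = (353 + 228940*319755)/398430 = (353 + 73204709700)*(1/398430) = 73204710053*(1/398430) = 73204710053/398430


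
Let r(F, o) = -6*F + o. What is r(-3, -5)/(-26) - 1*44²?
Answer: -3873/2 ≈ -1936.5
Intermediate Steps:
r(F, o) = o - 6*F
r(-3, -5)/(-26) - 1*44² = (-5 - 6*(-3))/(-26) - 1*44² = (-5 + 18)*(-1/26) - 1*1936 = 13*(-1/26) - 1936 = -½ - 1936 = -3873/2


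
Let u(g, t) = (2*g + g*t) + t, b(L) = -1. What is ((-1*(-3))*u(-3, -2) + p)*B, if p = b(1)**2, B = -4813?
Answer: 24065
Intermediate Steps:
u(g, t) = t + 2*g + g*t
p = 1 (p = (-1)**2 = 1)
((-1*(-3))*u(-3, -2) + p)*B = ((-1*(-3))*(-2 + 2*(-3) - 3*(-2)) + 1)*(-4813) = (3*(-2 - 6 + 6) + 1)*(-4813) = (3*(-2) + 1)*(-4813) = (-6 + 1)*(-4813) = -5*(-4813) = 24065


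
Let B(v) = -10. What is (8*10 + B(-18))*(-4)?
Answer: -280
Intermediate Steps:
(8*10 + B(-18))*(-4) = (8*10 - 10)*(-4) = (80 - 10)*(-4) = 70*(-4) = -280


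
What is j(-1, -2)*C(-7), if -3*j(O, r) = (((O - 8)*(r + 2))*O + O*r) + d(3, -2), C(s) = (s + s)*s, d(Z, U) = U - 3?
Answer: 98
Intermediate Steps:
d(Z, U) = -3 + U
C(s) = 2*s² (C(s) = (2*s)*s = 2*s²)
j(O, r) = 5/3 - O*r/3 - O*(-8 + O)*(2 + r)/3 (j(O, r) = -((((O - 8)*(r + 2))*O + O*r) + (-3 - 2))/3 = -((((-8 + O)*(2 + r))*O + O*r) - 5)/3 = -((O*(-8 + O)*(2 + r) + O*r) - 5)/3 = -((O*r + O*(-8 + O)*(2 + r)) - 5)/3 = -(-5 + O*r + O*(-8 + O)*(2 + r))/3 = 5/3 - O*r/3 - O*(-8 + O)*(2 + r)/3)
j(-1, -2)*C(-7) = (5/3 - ⅔*(-1)² + (16/3)*(-1) - ⅓*(-2)*(-1)² + (7/3)*(-1)*(-2))*(2*(-7)²) = (5/3 - ⅔*1 - 16/3 - ⅓*(-2)*1 + 14/3)*(2*49) = (5/3 - ⅔ - 16/3 + ⅔ + 14/3)*98 = 1*98 = 98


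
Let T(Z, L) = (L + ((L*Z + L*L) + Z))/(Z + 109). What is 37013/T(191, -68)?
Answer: -3701300/2747 ≈ -1347.4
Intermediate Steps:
T(Z, L) = (L + Z + L**2 + L*Z)/(109 + Z) (T(Z, L) = (L + ((L*Z + L**2) + Z))/(109 + Z) = (L + ((L**2 + L*Z) + Z))/(109 + Z) = (L + (Z + L**2 + L*Z))/(109 + Z) = (L + Z + L**2 + L*Z)/(109 + Z))
37013/T(191, -68) = 37013/(((-68 + 191 + (-68)**2 - 68*191)/(109 + 191))) = 37013/(((-68 + 191 + 4624 - 12988)/300)) = 37013/(((1/300)*(-8241))) = 37013/(-2747/100) = 37013*(-100/2747) = -3701300/2747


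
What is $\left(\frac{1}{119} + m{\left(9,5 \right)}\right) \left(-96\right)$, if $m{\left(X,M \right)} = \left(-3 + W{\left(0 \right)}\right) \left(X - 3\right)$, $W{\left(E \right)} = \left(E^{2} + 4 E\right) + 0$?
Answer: $\frac{205536}{119} \approx 1727.2$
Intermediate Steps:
$W{\left(E \right)} = E^{2} + 4 E$
$m{\left(X,M \right)} = 9 - 3 X$ ($m{\left(X,M \right)} = \left(-3 + 0 \left(4 + 0\right)\right) \left(X - 3\right) = \left(-3 + 0 \cdot 4\right) \left(-3 + X\right) = \left(-3 + 0\right) \left(-3 + X\right) = - 3 \left(-3 + X\right) = 9 - 3 X$)
$\left(\frac{1}{119} + m{\left(9,5 \right)}\right) \left(-96\right) = \left(\frac{1}{119} + \left(9 - 27\right)\right) \left(-96\right) = \left(\frac{1}{119} - 18\right) \left(-96\right) = \left(- \frac{2141}{119}\right) \left(-96\right) = \frac{205536}{119}$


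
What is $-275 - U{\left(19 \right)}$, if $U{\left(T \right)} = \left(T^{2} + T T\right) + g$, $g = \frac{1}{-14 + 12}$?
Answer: $- \frac{1993}{2} \approx -996.5$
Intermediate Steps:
$g = - \frac{1}{2}$ ($g = \frac{1}{-2} = - \frac{1}{2} \approx -0.5$)
$U{\left(T \right)} = - \frac{1}{2} + 2 T^{2}$ ($U{\left(T \right)} = \left(T^{2} + T T\right) - \frac{1}{2} = \left(T^{2} + T^{2}\right) - \frac{1}{2} = 2 T^{2} - \frac{1}{2} = - \frac{1}{2} + 2 T^{2}$)
$-275 - U{\left(19 \right)} = -275 - \left(- \frac{1}{2} + 2 \cdot 19^{2}\right) = -275 - \left(- \frac{1}{2} + 2 \cdot 361\right) = -275 - \left(- \frac{1}{2} + 722\right) = -275 - \frac{1443}{2} = - \frac{1993}{2}$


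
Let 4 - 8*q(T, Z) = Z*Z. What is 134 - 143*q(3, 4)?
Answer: 697/2 ≈ 348.50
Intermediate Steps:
q(T, Z) = ½ - Z²/8 (q(T, Z) = ½ - Z*Z/8 = ½ - Z²/8)
134 - 143*q(3, 4) = 134 - 143*(½ - ⅛*4²) = 134 - 143*(½ - ⅛*16) = 134 - 143*(½ - 2) = 134 - 143*(-3/2) = 134 + 429/2 = 697/2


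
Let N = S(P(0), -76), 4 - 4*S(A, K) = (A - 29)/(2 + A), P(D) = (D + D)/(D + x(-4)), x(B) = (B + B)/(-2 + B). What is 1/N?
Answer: 8/37 ≈ 0.21622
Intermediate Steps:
x(B) = 2*B/(-2 + B) (x(B) = (2*B)/(-2 + B) = 2*B/(-2 + B))
P(D) = 2*D/(4/3 + D) (P(D) = (D + D)/(D + 2*(-4)/(-2 - 4)) = (2*D)/(D + 2*(-4)/(-6)) = (2*D)/(D + 2*(-4)*(-⅙)) = (2*D)/(D + 4/3) = (2*D)/(4/3 + D) = 2*D/(4/3 + D))
S(A, K) = 1 - (-29 + A)/(4*(2 + A)) (S(A, K) = 1 - (A - 29)/(4*(2 + A)) = 1 - (-29 + A)/(4*(2 + A)))
N = 37/8 (N = (37 + 3*(6*0/(4 + 3*0)))/(4*(2 + 6*0/(4 + 3*0))) = (37 + 3*(6*0/(4 + 0)))/(4*(2 + 6*0/(4 + 0))) = (37 + 3*(6*0/4))/(4*(2 + 6*0/4)) = (37 + 3*(6*0*(¼)))/(4*(2 + 6*0*(¼))) = (37 + 3*0)/(4*(2 + 0)) = (¼)*(37 + 0)/2 = (¼)*(½)*37 = 37/8 ≈ 4.6250)
1/N = 1/(37/8) = 8/37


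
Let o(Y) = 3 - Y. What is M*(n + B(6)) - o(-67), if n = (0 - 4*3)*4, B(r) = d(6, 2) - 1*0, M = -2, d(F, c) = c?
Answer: 22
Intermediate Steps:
B(r) = 2 (B(r) = 2 - 1*0 = 2 + 0 = 2)
n = -48 (n = (0 - 12)*4 = -12*4 = -48)
M*(n + B(6)) - o(-67) = -2*(-48 + 2) - (3 - 1*(-67)) = -2*(-46) - (3 + 67) = 92 - 1*70 = 92 - 70 = 22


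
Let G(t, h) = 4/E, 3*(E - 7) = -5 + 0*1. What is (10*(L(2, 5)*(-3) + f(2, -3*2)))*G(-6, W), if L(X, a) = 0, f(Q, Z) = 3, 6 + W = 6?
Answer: 45/2 ≈ 22.500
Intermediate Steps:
W = 0 (W = -6 + 6 = 0)
E = 16/3 (E = 7 + (-5 + 0*1)/3 = 7 + (-5 + 0)/3 = 7 + (⅓)*(-5) = 7 - 5/3 = 16/3 ≈ 5.3333)
G(t, h) = ¾ (G(t, h) = 4/(16/3) = 4*(3/16) = ¾)
(10*(L(2, 5)*(-3) + f(2, -3*2)))*G(-6, W) = (10*(0*(-3) + 3))*(¾) = (10*(0 + 3))*(¾) = (10*3)*(¾) = 30*(¾) = 45/2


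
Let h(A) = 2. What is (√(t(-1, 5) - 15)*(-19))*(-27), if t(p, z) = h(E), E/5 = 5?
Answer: 513*I*√13 ≈ 1849.6*I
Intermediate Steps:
E = 25 (E = 5*5 = 25)
t(p, z) = 2
(√(t(-1, 5) - 15)*(-19))*(-27) = (√(2 - 15)*(-19))*(-27) = (√(-13)*(-19))*(-27) = ((I*√13)*(-19))*(-27) = -19*I*√13*(-27) = 513*I*√13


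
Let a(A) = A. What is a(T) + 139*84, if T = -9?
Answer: 11667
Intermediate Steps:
a(T) + 139*84 = -9 + 139*84 = -9 + 11676 = 11667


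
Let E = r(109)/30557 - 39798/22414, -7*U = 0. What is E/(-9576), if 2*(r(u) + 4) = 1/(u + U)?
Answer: 132565477271/714892460918832 ≈ 0.00018543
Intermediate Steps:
U = 0 (U = -1/7*0 = 0)
r(u) = -4 + 1/(2*u) (r(u) = -4 + 1/(2*(u + 0)) = -4 + 1/(2*u))
E = -132565477271/74654601182 (E = (-4 + (1/2)/109)/30557 - 39798/22414 = (-4 + (1/2)*(1/109))*(1/30557) - 39798*1/22414 = (-4 + 1/218)*(1/30557) - 19899/11207 = -871/218*1/30557 - 19899/11207 = -871/6661426 - 19899/11207 = -132565477271/74654601182 ≈ -1.7757)
E/(-9576) = -132565477271/74654601182/(-9576) = -132565477271/74654601182*(-1/9576) = 132565477271/714892460918832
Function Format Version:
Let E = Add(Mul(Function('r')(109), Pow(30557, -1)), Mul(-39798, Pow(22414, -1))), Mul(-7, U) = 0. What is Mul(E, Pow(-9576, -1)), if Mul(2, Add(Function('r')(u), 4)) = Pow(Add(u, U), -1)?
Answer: Rational(132565477271, 714892460918832) ≈ 0.00018543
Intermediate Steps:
U = 0 (U = Mul(Rational(-1, 7), 0) = 0)
Function('r')(u) = Add(-4, Mul(Rational(1, 2), Pow(u, -1))) (Function('r')(u) = Add(-4, Mul(Rational(1, 2), Pow(Add(u, 0), -1))) = Add(-4, Mul(Rational(1, 2), Pow(u, -1))))
E = Rational(-132565477271, 74654601182) (E = Add(Mul(Add(-4, Mul(Rational(1, 2), Pow(109, -1))), Pow(30557, -1)), Mul(-39798, Pow(22414, -1))) = Add(Mul(Add(-4, Mul(Rational(1, 2), Rational(1, 109))), Rational(1, 30557)), Mul(-39798, Rational(1, 22414))) = Add(Mul(Add(-4, Rational(1, 218)), Rational(1, 30557)), Rational(-19899, 11207)) = Add(Mul(Rational(-871, 218), Rational(1, 30557)), Rational(-19899, 11207)) = Add(Rational(-871, 6661426), Rational(-19899, 11207)) = Rational(-132565477271, 74654601182) ≈ -1.7757)
Mul(E, Pow(-9576, -1)) = Mul(Rational(-132565477271, 74654601182), Pow(-9576, -1)) = Mul(Rational(-132565477271, 74654601182), Rational(-1, 9576)) = Rational(132565477271, 714892460918832)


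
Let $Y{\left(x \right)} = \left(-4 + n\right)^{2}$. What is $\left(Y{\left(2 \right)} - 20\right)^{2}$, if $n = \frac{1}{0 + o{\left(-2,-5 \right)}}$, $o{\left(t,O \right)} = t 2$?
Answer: $\frac{961}{256} \approx 3.7539$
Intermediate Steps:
$o{\left(t,O \right)} = 2 t$
$n = - \frac{1}{4}$ ($n = \frac{1}{0 + 2 \left(-2\right)} = \frac{1}{0 - 4} = \frac{1}{-4} = - \frac{1}{4} \approx -0.25$)
$Y{\left(x \right)} = \frac{289}{16}$ ($Y{\left(x \right)} = \left(-4 - \frac{1}{4}\right)^{2} = \left(- \frac{17}{4}\right)^{2} = \frac{289}{16}$)
$\left(Y{\left(2 \right)} - 20\right)^{2} = \left(\frac{289}{16} - 20\right)^{2} = \left(- \frac{31}{16}\right)^{2} = \frac{961}{256}$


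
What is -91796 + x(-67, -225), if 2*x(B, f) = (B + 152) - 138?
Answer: -183645/2 ≈ -91823.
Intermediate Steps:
x(B, f) = 7 + B/2 (x(B, f) = ((B + 152) - 138)/2 = ((152 + B) - 138)/2 = (14 + B)/2 = 7 + B/2)
-91796 + x(-67, -225) = -91796 + (7 + (1/2)*(-67)) = -91796 + (7 - 67/2) = -91796 - 53/2 = -183645/2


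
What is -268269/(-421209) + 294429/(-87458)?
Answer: -33517958153/12279365574 ≈ -2.7296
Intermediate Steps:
-268269/(-421209) + 294429/(-87458) = -268269*(-1/421209) + 294429*(-1/87458) = 89423/140403 - 294429/87458 = -33517958153/12279365574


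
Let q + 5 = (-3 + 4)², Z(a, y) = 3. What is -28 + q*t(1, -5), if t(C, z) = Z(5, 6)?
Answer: -40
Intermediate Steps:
t(C, z) = 3
q = -4 (q = -5 + (-3 + 4)² = -5 + 1² = -5 + 1 = -4)
-28 + q*t(1, -5) = -28 - 4*3 = -28 - 12 = -40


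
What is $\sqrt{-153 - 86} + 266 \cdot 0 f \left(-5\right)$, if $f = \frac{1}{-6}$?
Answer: $i \sqrt{239} \approx 15.46 i$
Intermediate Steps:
$f = - \frac{1}{6} \approx -0.16667$
$\sqrt{-153 - 86} + 266 \cdot 0 f \left(-5\right) = \sqrt{-153 - 86} + 266 \cdot 0 \left(- \frac{1}{6}\right) \left(-5\right) = \sqrt{-239} + 266 \cdot 0 \left(-5\right) = i \sqrt{239} + 266 \cdot 0 = i \sqrt{239} + 0 = i \sqrt{239}$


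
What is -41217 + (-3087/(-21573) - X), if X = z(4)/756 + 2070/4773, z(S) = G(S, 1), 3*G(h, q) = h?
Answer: -29708414631373/720775503 ≈ -41217.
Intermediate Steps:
G(h, q) = h/3
z(S) = S/3
X = 392821/902097 (X = ((⅓)*4)/756 + 2070/4773 = (4/3)*(1/756) + 2070*(1/4773) = 1/567 + 690/1591 = 392821/902097 ≈ 0.43545)
-41217 + (-3087/(-21573) - X) = -41217 + (-3087/(-21573) - 1*392821/902097) = -41217 + (-3087*(-1/21573) - 392821/902097) = -41217 + (343/2397 - 392821/902097) = -41217 - 210724222/720775503 = -29708414631373/720775503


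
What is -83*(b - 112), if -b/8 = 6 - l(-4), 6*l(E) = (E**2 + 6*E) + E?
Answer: 14608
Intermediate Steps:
l(E) = E**2/6 + 7*E/6 (l(E) = ((E**2 + 6*E) + E)/6 = (E**2 + 7*E)/6 = E**2/6 + 7*E/6)
b = -64 (b = -8*(6 - (-4)*(7 - 4)/6) = -8*(6 - (-4)*3/6) = -8*(6 - 1*(-2)) = -8*(6 + 2) = -8*8 = -64)
-83*(b - 112) = -83*(-64 - 112) = -83*(-176) = 14608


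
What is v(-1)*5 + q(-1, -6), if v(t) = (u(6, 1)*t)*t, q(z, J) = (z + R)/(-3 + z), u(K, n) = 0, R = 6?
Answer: -5/4 ≈ -1.2500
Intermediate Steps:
q(z, J) = (6 + z)/(-3 + z) (q(z, J) = (z + 6)/(-3 + z) = (6 + z)/(-3 + z))
v(t) = 0 (v(t) = (0*t)*t = 0*t = 0)
v(-1)*5 + q(-1, -6) = 0*5 + (6 - 1)/(-3 - 1) = 0 + 5/(-4) = 0 - 1/4*5 = 0 - 5/4 = -5/4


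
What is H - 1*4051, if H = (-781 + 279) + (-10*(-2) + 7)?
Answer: -4526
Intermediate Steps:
H = -475 (H = -502 + (20 + 7) = -502 + 27 = -475)
H - 1*4051 = -475 - 1*4051 = -475 - 4051 = -4526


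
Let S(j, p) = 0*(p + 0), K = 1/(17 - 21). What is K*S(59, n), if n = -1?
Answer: 0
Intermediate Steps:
K = -1/4 (K = 1/(-4) = -1/4 ≈ -0.25000)
S(j, p) = 0 (S(j, p) = 0*p = 0)
K*S(59, n) = -1/4*0 = 0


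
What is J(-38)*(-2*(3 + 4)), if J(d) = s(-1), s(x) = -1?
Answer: 14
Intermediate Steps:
J(d) = -1
J(-38)*(-2*(3 + 4)) = -(-2)*(3 + 4) = -(-2)*7 = -1*(-14) = 14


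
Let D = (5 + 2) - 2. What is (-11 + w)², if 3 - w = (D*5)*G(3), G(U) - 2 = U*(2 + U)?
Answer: 187489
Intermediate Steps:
D = 5 (D = 7 - 2 = 5)
G(U) = 2 + U*(2 + U)
w = -422 (w = 3 - 5*5*(2 + 3² + 2*3) = 3 - 25*(2 + 9 + 6) = 3 - 25*17 = 3 - 1*425 = 3 - 425 = -422)
(-11 + w)² = (-11 - 422)² = (-433)² = 187489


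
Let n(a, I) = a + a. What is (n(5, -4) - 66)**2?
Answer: 3136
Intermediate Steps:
n(a, I) = 2*a
(n(5, -4) - 66)**2 = (2*5 - 66)**2 = (10 - 66)**2 = (-56)**2 = 3136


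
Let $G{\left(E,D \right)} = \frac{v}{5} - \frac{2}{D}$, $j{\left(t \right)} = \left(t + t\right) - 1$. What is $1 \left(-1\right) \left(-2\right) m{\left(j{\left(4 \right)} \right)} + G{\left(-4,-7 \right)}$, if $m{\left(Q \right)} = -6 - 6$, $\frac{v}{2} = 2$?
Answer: $- \frac{802}{35} \approx -22.914$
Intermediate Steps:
$v = 4$ ($v = 2 \cdot 2 = 4$)
$j{\left(t \right)} = -1 + 2 t$ ($j{\left(t \right)} = 2 t - 1 = -1 + 2 t$)
$m{\left(Q \right)} = -12$ ($m{\left(Q \right)} = -6 - 6 = -12$)
$G{\left(E,D \right)} = \frac{4}{5} - \frac{2}{D}$
$1 \left(-1\right) \left(-2\right) m{\left(j{\left(4 \right)} \right)} + G{\left(-4,-7 \right)} = 1 \left(-1\right) \left(-2\right) \left(-12\right) + \left(\frac{4}{5} - \frac{2}{-7}\right) = \left(-1\right) \left(-2\right) \left(-12\right) + \left(\frac{4}{5} - - \frac{2}{7}\right) = 2 \left(-12\right) + \left(\frac{4}{5} + \frac{2}{7}\right) = -24 + \frac{38}{35} = - \frac{802}{35}$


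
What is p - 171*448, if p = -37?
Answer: -76645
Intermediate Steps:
p - 171*448 = -37 - 171*448 = -37 - 76608 = -76645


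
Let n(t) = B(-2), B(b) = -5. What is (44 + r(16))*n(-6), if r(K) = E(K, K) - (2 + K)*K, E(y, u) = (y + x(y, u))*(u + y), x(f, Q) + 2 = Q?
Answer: -3580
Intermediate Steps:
x(f, Q) = -2 + Q
E(y, u) = (u + y)*(-2 + u + y) (E(y, u) = (y + (-2 + u))*(u + y) = (-2 + u + y)*(u + y) = (u + y)*(-2 + u + y))
n(t) = -5
r(K) = 2*K**2 - K*(2 + K) + 2*K*(-2 + K) (r(K) = (K**2 + K*K + K*(-2 + K) + K*(-2 + K)) - (2 + K)*K = (K**2 + K**2 + K*(-2 + K) + K*(-2 + K)) - K*(2 + K) = (2*K**2 + 2*K*(-2 + K)) - K*(2 + K) = 2*K**2 - K*(2 + K) + 2*K*(-2 + K))
(44 + r(16))*n(-6) = (44 + 3*16*(-2 + 16))*(-5) = (44 + 3*16*14)*(-5) = (44 + 672)*(-5) = 716*(-5) = -3580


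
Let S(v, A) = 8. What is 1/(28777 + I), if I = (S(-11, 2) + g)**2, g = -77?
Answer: 1/33538 ≈ 2.9817e-5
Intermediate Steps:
I = 4761 (I = (8 - 77)**2 = (-69)**2 = 4761)
1/(28777 + I) = 1/(28777 + 4761) = 1/33538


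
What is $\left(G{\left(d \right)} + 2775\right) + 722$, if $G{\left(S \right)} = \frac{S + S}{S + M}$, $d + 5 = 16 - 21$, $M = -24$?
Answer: $\frac{59459}{17} \approx 3497.6$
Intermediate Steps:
$d = -10$ ($d = -5 + \left(16 - 21\right) = -5 - 5 = -10$)
$G{\left(S \right)} = \frac{2 S}{-24 + S}$ ($G{\left(S \right)} = \frac{S + S}{S - 24} = \frac{2 S}{-24 + S}$)
$\left(G{\left(d \right)} + 2775\right) + 722 = \left(2 \left(-10\right) \frac{1}{-24 - 10} + 2775\right) + 722 = \left(2 \left(-10\right) \frac{1}{-34} + 2775\right) + 722 = \left(2 \left(-10\right) \left(- \frac{1}{34}\right) + 2775\right) + 722 = \left(\frac{10}{17} + 2775\right) + 722 = \frac{47185}{17} + 722 = \frac{59459}{17}$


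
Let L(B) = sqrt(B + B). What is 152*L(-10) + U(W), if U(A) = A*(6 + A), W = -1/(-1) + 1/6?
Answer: 301/36 + 304*I*sqrt(5) ≈ 8.3611 + 679.76*I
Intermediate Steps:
W = 7/6 (W = -1*(-1) + 1*(1/6) = 1 + 1/6 = 7/6 ≈ 1.1667)
L(B) = sqrt(2)*sqrt(B) (L(B) = sqrt(2*B) = sqrt(2)*sqrt(B))
152*L(-10) + U(W) = 152*(sqrt(2)*sqrt(-10)) + 7*(6 + 7/6)/6 = 152*(sqrt(2)*(I*sqrt(10))) + (7/6)*(43/6) = 152*(2*I*sqrt(5)) + 301/36 = 304*I*sqrt(5) + 301/36 = 301/36 + 304*I*sqrt(5)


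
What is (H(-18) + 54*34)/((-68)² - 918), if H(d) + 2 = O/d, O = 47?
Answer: 32965/66708 ≈ 0.49417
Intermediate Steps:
H(d) = -2 + 47/d
(H(-18) + 54*34)/((-68)² - 918) = ((-2 + 47/(-18)) + 54*34)/((-68)² - 918) = ((-2 + 47*(-1/18)) + 1836)/(4624 - 918) = ((-2 - 47/18) + 1836)/3706 = (-83/18 + 1836)*(1/3706) = (32965/18)*(1/3706) = 32965/66708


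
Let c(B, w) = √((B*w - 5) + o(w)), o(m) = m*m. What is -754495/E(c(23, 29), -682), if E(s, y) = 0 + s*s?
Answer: -754495/1503 ≈ -501.99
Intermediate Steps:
o(m) = m²
c(B, w) = √(-5 + w² + B*w) (c(B, w) = √((B*w - 5) + w²) = √((-5 + B*w) + w²) = √(-5 + w² + B*w))
E(s, y) = s² (E(s, y) = 0 + s² = s²)
-754495/E(c(23, 29), -682) = -754495/(-5 + 29² + 23*29) = -754495/(-5 + 841 + 667) = -754495/((√1503)²) = -754495/((3*√167)²) = -754495/1503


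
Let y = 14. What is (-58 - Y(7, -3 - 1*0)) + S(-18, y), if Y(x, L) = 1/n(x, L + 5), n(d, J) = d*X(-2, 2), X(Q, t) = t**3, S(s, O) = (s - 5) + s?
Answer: -5545/56 ≈ -99.018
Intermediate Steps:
S(s, O) = -5 + 2*s (S(s, O) = (-5 + s) + s = -5 + 2*s)
n(d, J) = 8*d (n(d, J) = d*2**3 = d*8 = 8*d)
Y(x, L) = 1/(8*x)
(-58 - Y(7, -3 - 1*0)) + S(-18, y) = (-58 - 1/(8*7)) + (-5 + 2*(-18)) = (-58 - 1/(8*7)) + (-5 - 36) = (-58 - 1*1/56) - 41 = (-58 - 1/56) - 41 = -3249/56 - 41 = -5545/56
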